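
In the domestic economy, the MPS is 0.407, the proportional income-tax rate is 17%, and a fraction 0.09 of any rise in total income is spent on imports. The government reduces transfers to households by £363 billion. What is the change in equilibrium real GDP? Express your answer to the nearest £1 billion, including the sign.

−£360 billion

MPC = 1 − MPS = 1 − 0.407 = 0.593.
The transfer change shifts disposable income by −£363 billion, so first-round consumption changes by c·ΔTR = 0.593 × (−£363 billion) = −£215.259 billion.
Expenditure multiplier = 1/(1 − c(1−t) + m) = 1/(1 − 0.593×0.83 + 0.09) = 1/0.59781 ≈ 1.673.
The transfer multiplier is c × k ≈ 0.992, so ΔY = k × (c·ΔTR) = (−£215.259 billion) / 0.59781 ≈ −£360 billion.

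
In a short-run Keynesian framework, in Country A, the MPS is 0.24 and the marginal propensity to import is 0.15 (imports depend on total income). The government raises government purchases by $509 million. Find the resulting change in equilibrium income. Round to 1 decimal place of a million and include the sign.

+$1,305.1 million

MPC = 1 − MPS = 1 − 0.24 = 0.76.
Expenditure multiplier = 1/(1 − c + m) = 1/(1 − 0.76 + 0.15) = 1/0.39 ≈ 2.564.
ΔY = k × ΔG = (+$509 million) / 0.39 ≈ +$1,305.1 million.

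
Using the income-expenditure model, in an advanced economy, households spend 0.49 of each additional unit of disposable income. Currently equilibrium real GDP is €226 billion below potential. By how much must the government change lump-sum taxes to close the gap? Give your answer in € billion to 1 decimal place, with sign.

Spending multiplier = 1/(1 − MPC) = 1/(1 − 0.49) = 1/0.51 ≈ 1.961.
Tax multiplier = −c·k = −0.49/0.51 ≈ −0.961. Need ΔY = +€226 billion, so ΔT = ΔY/(−c·k) = −(+€226 billion) × 0.51 / 0.49 ≈ −€235.2 billion.
The government should cut lump-sum taxes by €235.2 billion.

−€235.2 billion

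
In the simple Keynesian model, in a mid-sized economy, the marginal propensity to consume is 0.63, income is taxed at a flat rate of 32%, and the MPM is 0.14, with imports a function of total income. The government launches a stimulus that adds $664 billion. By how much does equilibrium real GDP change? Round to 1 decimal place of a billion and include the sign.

+$933.1 billion

Expenditure multiplier = 1/(1 − c(1−t) + m) = 1/(1 − 0.63×0.68 + 0.14) = 1/0.7116 ≈ 1.405.
ΔY = k × ΔG = (+$664 billion) / 0.7116 ≈ +$933.1 billion.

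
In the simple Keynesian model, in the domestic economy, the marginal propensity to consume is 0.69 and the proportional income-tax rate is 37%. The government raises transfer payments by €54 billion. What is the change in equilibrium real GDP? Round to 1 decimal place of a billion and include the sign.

The transfer change shifts disposable income by +€54 billion, so first-round consumption changes by c·ΔTR = 0.69 × (+€54 billion) = +€37.26 billion.
Expenditure multiplier = 1/(1 − c(1−t)) = 1/(1 − 0.69×0.63) = 1/0.5653 ≈ 1.769.
The transfer multiplier is c × k ≈ 1.221, so ΔY = k × (c·ΔTR) = (+€37.26 billion) / 0.5653 ≈ +€65.9 billion.

+€65.9 billion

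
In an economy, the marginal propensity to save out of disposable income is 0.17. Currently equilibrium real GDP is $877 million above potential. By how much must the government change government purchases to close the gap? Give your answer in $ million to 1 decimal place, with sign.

−$149.1 million

MPC = 1 − MPS = 1 − 0.17 = 0.83.
Spending multiplier = 1/(1 − MPC) = 1/(1 − 0.83) = 1/0.17 ≈ 5.882.
Need ΔY = −$877 million, so ΔG = ΔY/k = (−$877 million) × 0.17 ≈ −$149.1 million.
The government should cut government purchases by $149.1 million.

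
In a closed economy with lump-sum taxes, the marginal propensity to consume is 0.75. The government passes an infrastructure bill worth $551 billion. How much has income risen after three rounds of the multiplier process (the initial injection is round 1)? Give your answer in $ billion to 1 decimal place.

Round 1 adds ΔG = $551 billion; each later round is MPC = 0.75 times the previous.
After 3 rounds: 551 + 413.25 + 309.9375 = ΔG·(1 − c^3)/(1 − c) = 551 × (1 − 0.421875)/0.25 ≈ $1,274.2 billion.

$1,274.2 billion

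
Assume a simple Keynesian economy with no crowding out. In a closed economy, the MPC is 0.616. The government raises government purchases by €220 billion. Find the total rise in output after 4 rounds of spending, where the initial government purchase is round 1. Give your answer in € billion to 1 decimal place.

Round 1 adds ΔG = €220 billion; each later round is MPC = 0.616 times the previous.
After 4 rounds: 220 + 135.52 + 83.48032 + 51.42387712 = ΔG·(1 − c^4)/(1 − c) = 220 × (1 − 0.143986855936)/0.384 ≈ €490.4 billion.

€490.4 billion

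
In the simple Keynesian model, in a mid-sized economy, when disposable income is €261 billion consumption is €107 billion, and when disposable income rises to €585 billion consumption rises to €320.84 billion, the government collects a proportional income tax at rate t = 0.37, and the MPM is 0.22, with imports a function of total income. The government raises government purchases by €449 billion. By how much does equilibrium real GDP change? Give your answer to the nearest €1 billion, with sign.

+€558 billion

MPC = ΔC/ΔYd = (320.84 − 107)/(585 − 261) = 213.84/324 = 0.66.
Expenditure multiplier = 1/(1 − c(1−t) + m) = 1/(1 − 0.66×0.63 + 0.22) = 1/0.8042 ≈ 1.243.
ΔY = k × ΔG = (+€449 billion) / 0.8042 ≈ +€558 billion.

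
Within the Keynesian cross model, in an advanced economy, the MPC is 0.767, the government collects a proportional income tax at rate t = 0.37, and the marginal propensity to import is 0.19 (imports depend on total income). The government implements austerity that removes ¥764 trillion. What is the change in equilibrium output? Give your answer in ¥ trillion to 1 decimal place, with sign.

−¥1,080.9 trillion

Spending multiplier = 1/(1 − c(1−t) + m) = 1/(1 − 0.767×0.63 + 0.19) = 1/0.70679 ≈ 1.415.
ΔY = k × ΔG = (−¥764 trillion) / 0.70679 ≈ −¥1,080.9 trillion.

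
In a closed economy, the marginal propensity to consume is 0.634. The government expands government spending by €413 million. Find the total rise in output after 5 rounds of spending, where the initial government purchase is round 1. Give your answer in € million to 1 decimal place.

€1,012.8 million

Round 1 adds ΔG = €413 million; each later round is MPC = 0.634 times the previous.
After 5 rounds: 413 + 261.842 + 166.007828 + 105.248962952 + 66.727842511568 = ΔG·(1 − c^5)/(1 − c) = 413 × (1 − 0.102434508843424)/0.366 ≈ €1,012.8 million.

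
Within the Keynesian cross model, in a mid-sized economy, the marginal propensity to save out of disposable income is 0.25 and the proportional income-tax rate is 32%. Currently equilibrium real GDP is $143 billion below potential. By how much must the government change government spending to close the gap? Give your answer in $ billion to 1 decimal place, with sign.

MPC = 1 − MPS = 1 − 0.25 = 0.75.
Spending multiplier = 1/(1 − c(1−t)) = 1/(1 − 0.75×0.68) = 1/0.49 ≈ 2.041.
Need ΔY = +$143 billion, so ΔG = ΔY/k = (+$143 billion) × 0.49 ≈ +$70.1 billion.
The government should increase government spending by $70.1 billion.

+$70.1 billion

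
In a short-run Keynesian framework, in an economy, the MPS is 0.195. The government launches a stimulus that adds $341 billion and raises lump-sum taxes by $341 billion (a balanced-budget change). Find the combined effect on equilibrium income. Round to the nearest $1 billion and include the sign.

MPC = 1 − MPS = 1 − 0.195 = 0.805.
Expenditure multiplier = 1/(1 − MPC) = 1/(1 − 0.805) = 1/0.195 ≈ 5.128.
ΔG contributes k·ΔG = (+$341 billion) / 0.195 ≈ +$1,748.7 billion.
ΔT of +$341 billion changes first-round spending by −c·ΔT = −$274.505 billion, contributing k·(−c·ΔT) = (−$274.505 billion) / 0.195 ≈ −$1,407.7 billion.
With ΔG = ΔT and no other leakages, the balanced-budget multiplier is 1, so ΔY = ΔG = +$341 billion.

+$341 billion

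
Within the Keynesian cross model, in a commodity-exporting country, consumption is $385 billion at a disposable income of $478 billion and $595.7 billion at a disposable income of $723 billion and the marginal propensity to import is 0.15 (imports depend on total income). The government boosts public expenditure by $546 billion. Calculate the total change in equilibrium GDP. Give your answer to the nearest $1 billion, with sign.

+$1,883 billion

MPC = ΔC/ΔYd = (595.7 − 385)/(723 − 478) = 210.7/245 = 0.86.
Spending multiplier = 1/(1 − c + m) = 1/(1 − 0.86 + 0.15) = 1/0.29 ≈ 3.448.
ΔY = k × ΔG = (+$546 billion) / 0.29 ≈ +$1,883 billion.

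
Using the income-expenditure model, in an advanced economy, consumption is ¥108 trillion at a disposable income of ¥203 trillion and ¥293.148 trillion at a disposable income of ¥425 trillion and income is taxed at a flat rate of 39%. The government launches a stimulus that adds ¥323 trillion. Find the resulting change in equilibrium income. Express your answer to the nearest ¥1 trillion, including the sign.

MPC = ΔC/ΔYd = (293.148 − 108)/(425 − 203) = 185.148/222 = 0.834.
Spending multiplier = 1/(1 − c(1−t)) = 1/(1 − 0.834×0.61) = 1/0.49126 ≈ 2.036.
ΔY = k × ΔG = (+¥323 trillion) / 0.49126 ≈ +¥657 trillion.

+¥657 trillion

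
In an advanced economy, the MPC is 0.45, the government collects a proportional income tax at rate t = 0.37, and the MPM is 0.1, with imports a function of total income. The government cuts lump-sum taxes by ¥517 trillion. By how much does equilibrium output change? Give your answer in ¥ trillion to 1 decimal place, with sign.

A lump-sum tax change of −¥517 trillion shifts disposable income by +¥517 trillion; first-round consumption changes by −c × ΔT = −0.45 × (−¥517 trillion) = +¥232.65 trillion.
Expenditure multiplier = 1/(1 − c(1−t) + m) = 1/(1 − 0.45×0.63 + 0.1) = 1/0.8165 ≈ 1.225.
The tax multiplier is −c × k ≈ −0.551, so ΔY = k × (−c·ΔT) = (+¥232.65 trillion) / 0.8165 ≈ +¥284.9 trillion.

+¥284.9 trillion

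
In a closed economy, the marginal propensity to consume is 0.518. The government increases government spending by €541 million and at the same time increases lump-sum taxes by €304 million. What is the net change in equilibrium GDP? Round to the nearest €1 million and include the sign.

Expenditure multiplier = 1/(1 − MPC) = 1/(1 − 0.518) = 1/0.482 ≈ 2.075.
ΔG contributes k·ΔG = (+€541 million) / 0.482 ≈ +€1,122.4 million.
ΔT of +€304 million changes first-round spending by −c·ΔT = −€157.472 million, contributing k·(−c·ΔT) = (−€157.472 million) / 0.482 ≈ −€326.7 million.
Net ΔY = k(ΔG − c·ΔT) = (+€383.528 million) / 0.482 ≈ +€796 million.

+€796 million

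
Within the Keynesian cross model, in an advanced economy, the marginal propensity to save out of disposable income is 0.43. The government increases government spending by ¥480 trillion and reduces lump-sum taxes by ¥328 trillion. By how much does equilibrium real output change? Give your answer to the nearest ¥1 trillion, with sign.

+¥1,551 trillion

MPC = 1 − MPS = 1 − 0.43 = 0.57.
Expenditure multiplier = 1/(1 − MPC) = 1/(1 − 0.57) = 1/0.43 ≈ 2.326.
ΔG contributes k·ΔG = (+¥480 trillion) / 0.43 ≈ +¥1,116.3 trillion.
ΔT of −¥328 trillion changes first-round spending by −c·ΔT = +¥186.96 trillion, contributing k·(−c·ΔT) = (+¥186.96 trillion) / 0.43 ≈ +¥434.8 trillion.
Net ΔY = k(ΔG − c·ΔT) = (+¥666.96 trillion) / 0.43 ≈ +¥1,551 trillion.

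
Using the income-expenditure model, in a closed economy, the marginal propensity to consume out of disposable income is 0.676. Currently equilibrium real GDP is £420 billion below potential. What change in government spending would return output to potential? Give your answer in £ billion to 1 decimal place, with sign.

+£136.1 billion

Spending multiplier = 1/(1 − MPC) = 1/(1 − 0.676) = 1/0.324 ≈ 3.086.
Need ΔY = +£420 billion, so ΔG = ΔY/k = (+£420 billion) × 0.324 ≈ +£136.1 billion.
The government should increase government spending by £136.1 billion.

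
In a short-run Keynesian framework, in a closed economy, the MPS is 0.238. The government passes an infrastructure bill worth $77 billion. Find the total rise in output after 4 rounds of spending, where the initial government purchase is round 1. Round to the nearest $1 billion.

$214 billion

MPC = 1 − MPS = 1 − 0.238 = 0.762.
Round 1 adds ΔG = $77 billion; each later round is MPC = 0.762 times the previous.
After 4 rounds: 77 + 58.674 + 44.709588 + 34.068706056 = ΔG·(1 − c^4)/(1 − c) = 77 × (1 − 0.337147454736)/0.238 ≈ $214 billion.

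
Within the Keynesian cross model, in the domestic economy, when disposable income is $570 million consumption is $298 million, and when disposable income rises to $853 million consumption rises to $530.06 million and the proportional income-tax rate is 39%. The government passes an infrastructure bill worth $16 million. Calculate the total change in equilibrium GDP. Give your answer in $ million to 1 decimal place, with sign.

+$32.0 million

MPC = ΔC/ΔYd = (530.06 − 298)/(853 − 570) = 232.06/283 = 0.82.
Government-spending multiplier = 1/(1 − c(1−t)) = 1/(1 − 0.82×0.61) = 1/0.4998 ≈ 2.001.
ΔY = k × ΔG = (+$16 million) / 0.4998 ≈ +$32 million.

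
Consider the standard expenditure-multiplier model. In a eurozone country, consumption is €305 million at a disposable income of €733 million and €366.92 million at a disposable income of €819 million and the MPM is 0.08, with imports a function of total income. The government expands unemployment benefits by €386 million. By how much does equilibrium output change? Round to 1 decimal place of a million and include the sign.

+€772.0 million

MPC = ΔC/ΔYd = (366.92 − 305)/(819 − 733) = 61.92/86 = 0.72.
The transfer change shifts disposable income by +€386 million, so first-round consumption changes by c·ΔTR = 0.72 × (+€386 million) = +€277.92 million.
Expenditure multiplier = 1/(1 − c + m) = 1/(1 − 0.72 + 0.08) = 1/0.36 ≈ 2.778.
The transfer multiplier is c × k = 2, so ΔY = k × (c·ΔTR) = (+€277.92 million) / 0.36 = +€772 million.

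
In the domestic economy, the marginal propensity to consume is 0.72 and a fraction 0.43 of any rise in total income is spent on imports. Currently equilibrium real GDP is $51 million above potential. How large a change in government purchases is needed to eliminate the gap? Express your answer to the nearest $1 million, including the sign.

Spending multiplier = 1/(1 − c + m) = 1/(1 − 0.72 + 0.43) = 1/0.71 ≈ 1.408.
Need ΔY = −$51 million, so ΔG = ΔY/k = (−$51 million) × 0.71 ≈ −$36 million.
The government should cut government purchases by $36 million.

−$36 million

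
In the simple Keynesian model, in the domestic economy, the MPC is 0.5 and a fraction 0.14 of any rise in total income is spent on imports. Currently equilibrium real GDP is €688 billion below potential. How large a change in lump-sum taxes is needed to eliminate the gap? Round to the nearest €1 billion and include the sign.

Spending multiplier = 1/(1 − c + m) = 1/(1 − 0.5 + 0.14) = 1/0.64 ≈ 1.563.
Tax multiplier = −c·k = −0.5/0.64 ≈ −0.781. Need ΔY = +€688 billion, so ΔT = ΔY/(−c·k) = −(+€688 billion) × 0.64 / 0.5 ≈ −€881 billion.
The government should cut lump-sum taxes by €881 billion.

−€881 billion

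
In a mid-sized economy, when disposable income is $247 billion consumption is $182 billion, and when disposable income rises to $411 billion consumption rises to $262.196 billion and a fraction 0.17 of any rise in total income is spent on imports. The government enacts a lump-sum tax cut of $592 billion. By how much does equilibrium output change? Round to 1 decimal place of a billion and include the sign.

+$425.1 billion

MPC = ΔC/ΔYd = (262.196 − 182)/(411 − 247) = 80.196/164 = 0.489.
A lump-sum tax change of −$592 billion shifts disposable income by +$592 billion; first-round consumption changes by −c × ΔT = −0.489 × (−$592 billion) = +$289.488 billion.
Expenditure multiplier = 1/(1 − c + m) = 1/(1 − 0.489 + 0.17) = 1/0.681 ≈ 1.468.
The tax multiplier is −c × k ≈ −0.718, so ΔY = k × (−c·ΔT) = (+$289.488 billion) / 0.681 ≈ +$425.1 billion.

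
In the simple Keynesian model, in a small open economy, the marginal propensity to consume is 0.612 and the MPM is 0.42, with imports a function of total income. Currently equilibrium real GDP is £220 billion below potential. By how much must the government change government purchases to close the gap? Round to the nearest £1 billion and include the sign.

+£178 billion

Spending multiplier = 1/(1 − c + m) = 1/(1 − 0.612 + 0.42) = 1/0.808 ≈ 1.238.
Need ΔY = +£220 billion, so ΔG = ΔY/k = (+£220 billion) × 0.808 ≈ +£178 billion.
The government should increase government purchases by £178 billion.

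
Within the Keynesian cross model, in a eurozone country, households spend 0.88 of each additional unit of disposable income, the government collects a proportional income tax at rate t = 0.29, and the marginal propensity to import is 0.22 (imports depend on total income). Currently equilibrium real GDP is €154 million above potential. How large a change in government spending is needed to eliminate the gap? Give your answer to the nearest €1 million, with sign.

Spending multiplier = 1/(1 − c(1−t) + m) = 1/(1 − 0.88×0.71 + 0.22) = 1/0.5952 ≈ 1.68.
Need ΔY = −€154 million, so ΔG = ΔY/k = (−€154 million) × 0.5952 ≈ −€92 million.
The government should cut government spending by €92 million.

−€92 million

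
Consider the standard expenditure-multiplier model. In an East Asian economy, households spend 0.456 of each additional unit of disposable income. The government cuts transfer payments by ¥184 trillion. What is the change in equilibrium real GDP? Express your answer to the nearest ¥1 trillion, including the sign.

−¥154 trillion

The transfer change shifts disposable income by −¥184 trillion, so first-round consumption changes by c·ΔTR = 0.456 × (−¥184 trillion) = −¥83.904 trillion.
Expenditure multiplier = 1/(1 − MPC) = 1/(1 − 0.456) = 1/0.544 ≈ 1.838.
The transfer multiplier is c × k ≈ 0.838, so ΔY = k × (c·ΔTR) = (−¥83.904 trillion) / 0.544 ≈ −¥154 trillion.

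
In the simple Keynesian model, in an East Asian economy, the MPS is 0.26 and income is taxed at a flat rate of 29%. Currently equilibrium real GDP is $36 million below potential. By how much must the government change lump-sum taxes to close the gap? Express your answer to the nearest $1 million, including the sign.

MPC = 1 − MPS = 1 − 0.26 = 0.74.
Spending multiplier = 1/(1 − c(1−t)) = 1/(1 − 0.74×0.71) = 1/0.4746 ≈ 2.107.
Tax multiplier = −c·k = −0.74/0.4746 ≈ −1.559. Need ΔY = +$36 million, so ΔT = ΔY/(−c·k) = −(+$36 million) × 0.4746 / 0.74 ≈ −$23 million.
The government should cut lump-sum taxes by $23 million.

−$23 million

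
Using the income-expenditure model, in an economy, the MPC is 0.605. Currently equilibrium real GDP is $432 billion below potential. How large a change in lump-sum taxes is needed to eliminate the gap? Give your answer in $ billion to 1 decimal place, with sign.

Spending multiplier = 1/(1 − MPC) = 1/(1 − 0.605) = 1/0.395 ≈ 2.532.
Tax multiplier = −c·k = −0.605/0.395 ≈ −1.532. Need ΔY = +$432 billion, so ΔT = ΔY/(−c·k) = −(+$432 billion) × 0.395 / 0.605 ≈ −$282 billion.
The government should cut lump-sum taxes by $282 billion.

−$282.0 billion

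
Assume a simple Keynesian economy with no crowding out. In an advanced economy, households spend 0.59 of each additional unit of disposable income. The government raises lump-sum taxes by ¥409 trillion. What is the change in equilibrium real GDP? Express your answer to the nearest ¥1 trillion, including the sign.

A lump-sum tax change of +¥409 trillion shifts disposable income by −¥409 trillion; first-round consumption changes by −c × ΔT = −0.59 × (+¥409 trillion) = −¥241.31 trillion.
Expenditure multiplier = 1/(1 − MPC) = 1/(1 − 0.59) = 1/0.41 ≈ 2.439.
The tax multiplier is −c × k ≈ −1.439, so ΔY = k × (−c·ΔT) = (−¥241.31 trillion) / 0.41 ≈ −¥589 trillion.

−¥589 trillion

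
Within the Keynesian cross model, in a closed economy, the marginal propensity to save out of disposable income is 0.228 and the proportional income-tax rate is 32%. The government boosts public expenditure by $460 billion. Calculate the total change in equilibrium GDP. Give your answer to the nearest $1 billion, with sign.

MPC = 1 − MPS = 1 − 0.228 = 0.772.
Expenditure multiplier = 1/(1 − c(1−t)) = 1/(1 − 0.772×0.68) = 1/0.47504 ≈ 2.105.
ΔY = k × ΔG = (+$460 billion) / 0.47504 ≈ +$968 billion.

+$968 billion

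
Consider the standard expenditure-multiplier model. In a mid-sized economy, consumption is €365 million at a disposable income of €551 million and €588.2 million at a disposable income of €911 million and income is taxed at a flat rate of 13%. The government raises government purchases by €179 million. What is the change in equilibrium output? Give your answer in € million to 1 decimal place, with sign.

MPC = ΔC/ΔYd = (588.2 − 365)/(911 − 551) = 223.2/360 = 0.62.
Spending multiplier = 1/(1 − c(1−t)) = 1/(1 − 0.62×0.87) = 1/0.4606 ≈ 2.171.
ΔY = k × ΔG = (+€179 million) / 0.4606 ≈ +€388.6 million.

+€388.6 million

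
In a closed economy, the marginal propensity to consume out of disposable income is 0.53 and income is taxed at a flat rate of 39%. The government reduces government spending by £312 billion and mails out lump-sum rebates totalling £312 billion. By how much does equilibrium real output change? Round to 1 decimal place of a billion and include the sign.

−£216.7 billion

Expenditure multiplier = 1/(1 − c(1−t)) = 1/(1 − 0.53×0.61) = 1/0.6767 ≈ 1.478.
ΔG contributes k·ΔG = (−£312 billion) / 0.6767 ≈ −£461.1 billion.
ΔT of −£312 billion changes first-round spending by −c·ΔT = +£165.36 billion, contributing k·(−c·ΔT) = (+£165.36 billion) / 0.6767 ≈ +£244.4 billion.
Net ΔY = k(ΔG − c·ΔT) = (−£146.64 billion) / 0.6767 ≈ −£216.7 billion.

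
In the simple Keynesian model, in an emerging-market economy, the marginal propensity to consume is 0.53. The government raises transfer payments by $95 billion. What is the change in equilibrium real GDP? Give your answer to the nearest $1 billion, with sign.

+$107 billion

The transfer change shifts disposable income by +$95 billion, so first-round consumption changes by c·ΔTR = 0.53 × (+$95 billion) = +$50.35 billion.
Expenditure multiplier = 1/(1 − MPC) = 1/(1 − 0.53) = 1/0.47 ≈ 2.128.
The transfer multiplier is c × k ≈ 1.128, so ΔY = k × (c·ΔTR) = (+$50.35 billion) / 0.47 ≈ +$107 billion.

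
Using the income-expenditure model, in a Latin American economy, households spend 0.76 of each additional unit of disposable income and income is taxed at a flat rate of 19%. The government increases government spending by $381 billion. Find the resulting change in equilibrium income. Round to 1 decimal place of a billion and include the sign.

+$991.2 billion

Government-spending multiplier = 1/(1 − c(1−t)) = 1/(1 − 0.76×0.81) = 1/0.3844 ≈ 2.601.
ΔY = k × ΔG = (+$381 billion) / 0.3844 ≈ +$991.2 billion.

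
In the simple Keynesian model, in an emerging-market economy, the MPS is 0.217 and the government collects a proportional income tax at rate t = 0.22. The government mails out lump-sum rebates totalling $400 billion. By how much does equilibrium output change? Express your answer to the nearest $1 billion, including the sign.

+$805 billion

MPC = 1 − MPS = 1 − 0.217 = 0.783.
A lump-sum tax change of −$400 billion shifts disposable income by +$400 billion; first-round consumption changes by −c × ΔT = −0.783 × (−$400 billion) = +$313.2 billion.
Expenditure multiplier = 1/(1 − c(1−t)) = 1/(1 − 0.783×0.78) = 1/0.38926 ≈ 2.569.
The tax multiplier is −c × k ≈ −2.012, so ΔY = k × (−c·ΔT) = (+$313.2 billion) / 0.38926 ≈ +$805 billion.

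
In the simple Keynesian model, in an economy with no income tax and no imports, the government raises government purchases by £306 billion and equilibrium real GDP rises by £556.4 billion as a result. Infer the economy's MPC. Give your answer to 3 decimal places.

Implied spending multiplier k = ΔY/ΔG = 556.4/306 ≈ 1.8183.
Since k = 1/(1 − MPC), MPC = 1 − 1/k = 1 − ΔG/ΔY = 1 − 306/556.4 ≈ 0.450.

0.450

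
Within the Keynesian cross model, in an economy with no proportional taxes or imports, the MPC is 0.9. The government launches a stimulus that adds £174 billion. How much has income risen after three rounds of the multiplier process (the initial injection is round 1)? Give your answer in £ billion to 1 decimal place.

£471.5 billion

Round 1 adds ΔG = £174 billion; each later round is MPC = 0.9 times the previous.
After 3 rounds: 174 + 156.6 + 140.94 = ΔG·(1 − c^3)/(1 − c) = 174 × (1 − 0.729)/0.1 ≈ £471.5 billion.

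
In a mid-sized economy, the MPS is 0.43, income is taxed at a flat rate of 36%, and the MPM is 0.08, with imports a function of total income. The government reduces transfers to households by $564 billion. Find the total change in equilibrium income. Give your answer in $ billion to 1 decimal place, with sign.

MPC = 1 − MPS = 1 − 0.43 = 0.57.
The transfer change shifts disposable income by −$564 billion, so first-round consumption changes by c·ΔTR = 0.57 × (−$564 billion) = −$321.48 billion.
Expenditure multiplier = 1/(1 − c(1−t) + m) = 1/(1 − 0.57×0.64 + 0.08) = 1/0.7152 ≈ 1.398.
The transfer multiplier is c × k ≈ 0.797, so ΔY = k × (c·ΔTR) = (−$321.48 billion) / 0.7152 ≈ −$449.5 billion.

−$449.5 billion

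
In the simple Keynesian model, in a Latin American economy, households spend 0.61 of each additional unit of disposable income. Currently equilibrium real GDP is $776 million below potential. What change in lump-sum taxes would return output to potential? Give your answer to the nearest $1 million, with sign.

−$496 million

Spending multiplier = 1/(1 − MPC) = 1/(1 − 0.61) = 1/0.39 ≈ 2.564.
Tax multiplier = −c·k = −0.61/0.39 ≈ −1.564. Need ΔY = +$776 million, so ΔT = ΔY/(−c·k) = −(+$776 million) × 0.39 / 0.61 ≈ −$496 million.
The government should cut lump-sum taxes by $496 million.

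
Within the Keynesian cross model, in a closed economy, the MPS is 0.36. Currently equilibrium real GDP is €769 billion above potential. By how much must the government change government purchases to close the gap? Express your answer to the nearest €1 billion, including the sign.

−€277 billion

MPC = 1 − MPS = 1 − 0.36 = 0.64.
Spending multiplier = 1/(1 − MPC) = 1/(1 − 0.64) = 1/0.36 ≈ 2.778.
Need ΔY = −€769 billion, so ΔG = ΔY/k = (−€769 billion) × 0.36 ≈ −€277 billion.
The government should cut government purchases by €277 billion.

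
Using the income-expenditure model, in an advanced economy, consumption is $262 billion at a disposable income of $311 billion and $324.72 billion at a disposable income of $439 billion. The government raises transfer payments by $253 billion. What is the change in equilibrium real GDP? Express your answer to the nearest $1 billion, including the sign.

+$243 billion

MPC = ΔC/ΔYd = (324.72 − 262)/(439 − 311) = 62.72/128 = 0.49.
The transfer change shifts disposable income by +$253 billion, so first-round consumption changes by c·ΔTR = 0.49 × (+$253 billion) = +$123.97 billion.
Expenditure multiplier = 1/(1 − MPC) = 1/(1 − 0.49) = 1/0.51 ≈ 1.961.
The transfer multiplier is c × k ≈ 0.961, so ΔY = k × (c·ΔTR) = (+$123.97 billion) / 0.51 ≈ +$243 billion.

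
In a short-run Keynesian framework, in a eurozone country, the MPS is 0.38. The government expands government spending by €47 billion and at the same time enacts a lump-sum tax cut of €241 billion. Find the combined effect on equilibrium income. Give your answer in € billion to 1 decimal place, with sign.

+€516.9 billion

MPC = 1 − MPS = 1 − 0.38 = 0.62.
Expenditure multiplier = 1/(1 − MPC) = 1/(1 − 0.62) = 1/0.38 ≈ 2.632.
ΔG contributes k·ΔG = (+€47 billion) / 0.38 ≈ +€123.7 billion.
ΔT of −€241 billion changes first-round spending by −c·ΔT = +€149.42 billion, contributing k·(−c·ΔT) = (+€149.42 billion) / 0.38 ≈ +€393.2 billion.
Net ΔY = k(ΔG − c·ΔT) = (+€196.42 billion) / 0.38 ≈ +€516.9 billion.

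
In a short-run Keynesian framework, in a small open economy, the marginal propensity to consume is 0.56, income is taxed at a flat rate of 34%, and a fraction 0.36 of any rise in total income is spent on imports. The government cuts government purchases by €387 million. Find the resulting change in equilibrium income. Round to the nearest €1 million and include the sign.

Spending multiplier = 1/(1 − c(1−t) + m) = 1/(1 − 0.56×0.66 + 0.36) = 1/0.9904 ≈ 1.01.
ΔY = k × ΔG = (−€387 million) / 0.9904 ≈ −€391 million.

−€391 million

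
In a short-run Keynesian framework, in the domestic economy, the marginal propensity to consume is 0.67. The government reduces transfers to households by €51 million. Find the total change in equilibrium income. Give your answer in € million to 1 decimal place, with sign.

The transfer change shifts disposable income by −€51 million, so first-round consumption changes by c·ΔTR = 0.67 × (−€51 million) = −€34.17 million.
Expenditure multiplier = 1/(1 − MPC) = 1/(1 − 0.67) = 1/0.33 ≈ 3.03.
The transfer multiplier is c × k ≈ 2.03, so ΔY = k × (c·ΔTR) = (−€34.17 million) / 0.33 ≈ −€103.5 million.

−€103.5 million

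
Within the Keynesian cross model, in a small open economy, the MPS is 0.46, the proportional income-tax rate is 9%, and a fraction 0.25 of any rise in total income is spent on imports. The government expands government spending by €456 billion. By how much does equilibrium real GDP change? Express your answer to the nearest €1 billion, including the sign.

+€601 billion

MPC = 1 − MPS = 1 − 0.46 = 0.54.
Spending multiplier = 1/(1 − c(1−t) + m) = 1/(1 − 0.54×0.91 + 0.25) = 1/0.7586 ≈ 1.318.
ΔY = k × ΔG = (+€456 billion) / 0.7586 ≈ +€601 billion.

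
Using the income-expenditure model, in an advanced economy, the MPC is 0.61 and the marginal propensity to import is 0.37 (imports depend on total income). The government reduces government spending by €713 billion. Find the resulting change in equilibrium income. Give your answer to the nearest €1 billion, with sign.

−€938 billion

Spending multiplier = 1/(1 − c + m) = 1/(1 − 0.61 + 0.37) = 1/0.76 ≈ 1.316.
ΔY = k × ΔG = (−€713 billion) / 0.76 ≈ −€938 billion.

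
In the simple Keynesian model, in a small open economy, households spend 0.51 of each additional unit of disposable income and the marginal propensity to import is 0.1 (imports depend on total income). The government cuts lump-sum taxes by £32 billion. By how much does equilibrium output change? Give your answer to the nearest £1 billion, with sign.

+£28 billion

A lump-sum tax change of −£32 billion shifts disposable income by +£32 billion; first-round consumption changes by −c × ΔT = −0.51 × (−£32 billion) = +£16.32 billion.
Expenditure multiplier = 1/(1 − c + m) = 1/(1 − 0.51 + 0.1) = 1/0.59 ≈ 1.695.
The tax multiplier is −c × k ≈ −0.864, so ΔY = k × (−c·ΔT) = (+£16.32 billion) / 0.59 ≈ +£28 billion.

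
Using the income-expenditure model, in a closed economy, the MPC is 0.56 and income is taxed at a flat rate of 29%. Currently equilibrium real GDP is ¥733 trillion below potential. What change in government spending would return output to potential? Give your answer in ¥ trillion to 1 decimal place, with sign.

Spending multiplier = 1/(1 − c(1−t)) = 1/(1 − 0.56×0.71) = 1/0.6024 ≈ 1.66.
Need ΔY = +¥733 trillion, so ΔG = ΔY/k = (+¥733 trillion) × 0.6024 ≈ +¥441.6 trillion.
The government should increase government spending by ¥441.6 trillion.

+¥441.6 trillion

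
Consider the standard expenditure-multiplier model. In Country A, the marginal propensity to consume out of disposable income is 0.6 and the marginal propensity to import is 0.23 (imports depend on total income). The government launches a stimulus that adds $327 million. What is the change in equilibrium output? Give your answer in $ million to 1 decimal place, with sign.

Government-spending multiplier = 1/(1 − c + m) = 1/(1 − 0.6 + 0.23) = 1/0.63 ≈ 1.587.
ΔY = k × ΔG = (+$327 million) / 0.63 ≈ +$519 million.

+$519.0 million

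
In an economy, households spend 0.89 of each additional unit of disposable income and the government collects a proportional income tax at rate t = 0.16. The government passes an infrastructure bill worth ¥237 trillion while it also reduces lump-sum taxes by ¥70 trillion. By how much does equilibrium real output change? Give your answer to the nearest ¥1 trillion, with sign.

Expenditure multiplier = 1/(1 − c(1−t)) = 1/(1 − 0.89×0.84) = 1/0.2524 ≈ 3.962.
ΔG contributes k·ΔG = (+¥237 trillion) / 0.2524 ≈ +¥939 trillion.
ΔT of −¥70 trillion changes first-round spending by −c·ΔT = +¥62.3 trillion, contributing k·(−c·ΔT) = (+¥62.3 trillion) / 0.2524 ≈ +¥246.8 trillion.
Net ΔY = k(ΔG − c·ΔT) = (+¥299.3 trillion) / 0.2524 ≈ +¥1,186 trillion.

+¥1,186 trillion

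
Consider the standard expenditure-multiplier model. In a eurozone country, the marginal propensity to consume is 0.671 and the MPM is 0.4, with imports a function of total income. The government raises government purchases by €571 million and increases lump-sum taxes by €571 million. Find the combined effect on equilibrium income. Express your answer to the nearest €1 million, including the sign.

+€258 million

Expenditure multiplier = 1/(1 − c + m) = 1/(1 − 0.671 + 0.4) = 1/0.729 ≈ 1.372.
ΔG contributes k·ΔG = (+€571 million) / 0.729 ≈ +€783.3 million.
ΔT of +€571 million changes first-round spending by −c·ΔT = −€383.141 million, contributing k·(−c·ΔT) = (−€383.141 million) / 0.729 ≈ −€525.6 million.
Net ΔY = k(ΔG − c·ΔT) = (+€187.859 million) / 0.729 ≈ +€258 million.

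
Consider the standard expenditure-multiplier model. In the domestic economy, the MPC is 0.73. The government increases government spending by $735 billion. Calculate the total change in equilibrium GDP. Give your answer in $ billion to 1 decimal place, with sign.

Government-spending multiplier = 1/(1 − MPC) = 1/(1 − 0.73) = 1/0.27 ≈ 3.704.
ΔY = k × ΔG = (+$735 billion) / 0.27 ≈ +$2,722.2 billion.

+$2,722.2 billion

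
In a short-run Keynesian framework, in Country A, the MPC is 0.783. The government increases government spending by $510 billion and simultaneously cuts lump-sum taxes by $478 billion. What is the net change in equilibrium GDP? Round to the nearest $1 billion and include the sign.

+$4,075 billion

Expenditure multiplier = 1/(1 − MPC) = 1/(1 − 0.783) = 1/0.217 ≈ 4.608.
ΔG contributes k·ΔG = (+$510 billion) / 0.217 ≈ +$2,350.2 billion.
ΔT of −$478 billion changes first-round spending by −c·ΔT = +$374.274 billion, contributing k·(−c·ΔT) = (+$374.274 billion) / 0.217 ≈ +$1,724.8 billion.
Net ΔY = k(ΔG − c·ΔT) = (+$884.274 billion) / 0.217 ≈ +$4,075 billion.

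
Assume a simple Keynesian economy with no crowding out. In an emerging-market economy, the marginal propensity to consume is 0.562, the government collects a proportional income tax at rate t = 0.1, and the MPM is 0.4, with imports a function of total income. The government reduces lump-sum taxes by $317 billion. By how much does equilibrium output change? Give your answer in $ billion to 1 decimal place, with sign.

+$199.2 billion

A lump-sum tax change of −$317 billion shifts disposable income by +$317 billion; first-round consumption changes by −c × ΔT = −0.562 × (−$317 billion) = +$178.154 billion.
Expenditure multiplier = 1/(1 − c(1−t) + m) = 1/(1 − 0.562×0.9 + 0.4) = 1/0.8942 ≈ 1.118.
The tax multiplier is −c × k ≈ −0.628, so ΔY = k × (−c·ΔT) = (+$178.154 billion) / 0.8942 ≈ +$199.2 billion.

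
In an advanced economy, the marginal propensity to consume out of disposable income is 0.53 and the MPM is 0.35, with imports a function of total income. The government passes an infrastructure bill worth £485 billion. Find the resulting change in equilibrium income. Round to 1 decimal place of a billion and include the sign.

Expenditure multiplier = 1/(1 − c + m) = 1/(1 − 0.53 + 0.35) = 1/0.82 ≈ 1.22.
ΔY = k × ΔG = (+£485 billion) / 0.82 ≈ +£591.5 billion.

+£591.5 billion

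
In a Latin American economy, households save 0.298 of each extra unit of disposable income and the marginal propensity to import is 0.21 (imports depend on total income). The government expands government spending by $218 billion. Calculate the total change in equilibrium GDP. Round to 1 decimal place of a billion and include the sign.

MPC = 1 − MPS = 1 − 0.298 = 0.702.
Government-spending multiplier = 1/(1 − c + m) = 1/(1 − 0.702 + 0.21) = 1/0.508 ≈ 1.969.
ΔY = k × ΔG = (+$218 billion) / 0.508 ≈ +$429.1 billion.

+$429.1 billion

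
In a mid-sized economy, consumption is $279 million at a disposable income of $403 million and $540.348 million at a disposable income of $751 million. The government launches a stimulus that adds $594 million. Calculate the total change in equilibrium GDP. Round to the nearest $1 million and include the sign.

MPC = ΔC/ΔYd = (540.348 − 279)/(751 − 403) = 261.348/348 = 0.751.
Government-spending multiplier = 1/(1 − MPC) = 1/(1 − 0.751) = 1/0.249 ≈ 4.016.
ΔY = k × ΔG = (+$594 million) / 0.249 ≈ +$2,386 million.

+$2,386 million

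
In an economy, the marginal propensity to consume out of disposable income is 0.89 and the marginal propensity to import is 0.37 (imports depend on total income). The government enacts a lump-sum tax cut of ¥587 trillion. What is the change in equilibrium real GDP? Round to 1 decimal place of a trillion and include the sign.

+¥1,088.4 trillion

A lump-sum tax change of −¥587 trillion shifts disposable income by +¥587 trillion; first-round consumption changes by −c × ΔT = −0.89 × (−¥587 trillion) = +¥522.43 trillion.
Expenditure multiplier = 1/(1 − c + m) = 1/(1 − 0.89 + 0.37) = 1/0.48 ≈ 2.083.
The tax multiplier is −c × k ≈ −1.854, so ΔY = k × (−c·ΔT) = (+¥522.43 trillion) / 0.48 ≈ +¥1,088.4 trillion.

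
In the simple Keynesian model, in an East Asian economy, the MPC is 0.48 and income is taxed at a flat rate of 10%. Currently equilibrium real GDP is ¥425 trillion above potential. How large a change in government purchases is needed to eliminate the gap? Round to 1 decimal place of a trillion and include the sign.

−¥241.4 trillion

Spending multiplier = 1/(1 − c(1−t)) = 1/(1 − 0.48×0.9) = 1/0.568 ≈ 1.761.
Need ΔY = −¥425 trillion, so ΔG = ΔY/k = (−¥425 trillion) × 0.568 = −¥241.4 trillion.
The government should cut government purchases by ¥241.4 trillion.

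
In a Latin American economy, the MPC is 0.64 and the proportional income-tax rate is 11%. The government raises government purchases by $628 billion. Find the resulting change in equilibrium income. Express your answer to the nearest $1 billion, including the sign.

Government-spending multiplier = 1/(1 − c(1−t)) = 1/(1 − 0.64×0.89) = 1/0.4304 ≈ 2.323.
ΔY = k × ΔG = (+$628 billion) / 0.4304 ≈ +$1,459 billion.

+$1,459 billion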